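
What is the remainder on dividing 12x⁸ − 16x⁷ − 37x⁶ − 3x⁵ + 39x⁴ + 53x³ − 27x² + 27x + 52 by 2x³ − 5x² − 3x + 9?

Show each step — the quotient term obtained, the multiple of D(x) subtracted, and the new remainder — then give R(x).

R(x) = −2

Step 1: lead(12x⁸ − 16x⁷ − 37x⁶ − 3x⁵ + 39x⁴ + 53x³ − 27x² + 27x + 52) ÷ lead(D) = 12x⁸ ÷ 2x³ = 6x⁵. Subtract (6x⁵)·D = 12x⁸ − 30x⁷ − 18x⁶ + 54x⁵. Remainder: 14x⁷ − 19x⁶ − 57x⁵ + 39x⁴ + 53x³ − 27x² + 27x + 52.
Step 2: lead(14x⁷ − 19x⁶ − 57x⁵ + 39x⁴ + 53x³ − 27x² + 27x + 52) ÷ lead(D) = 14x⁷ ÷ 2x³ = 7x⁴. Subtract (7x⁴)·D = 14x⁷ − 35x⁶ − 21x⁵ + 63x⁴. Remainder: 16x⁶ − 36x⁵ − 24x⁴ + 53x³ − 27x² + 27x + 52.
Step 3: lead(16x⁶ − 36x⁵ − 24x⁴ + 53x³ − 27x² + 27x + 52) ÷ lead(D) = 16x⁶ ÷ 2x³ = 8x³. Subtract (8x³)·D = 16x⁶ − 40x⁵ − 24x⁴ + 72x³. Remainder: 4x⁵ − 19x³ − 27x² + 27x + 52.
Step 4: lead(4x⁵ − 19x³ − 27x² + 27x + 52) ÷ lead(D) = 4x⁵ ÷ 2x³ = 2x². Subtract (2x²)·D = 4x⁵ − 10x⁴ − 6x³ + 18x². Remainder: 10x⁴ − 13x³ − 45x² + 27x + 52.
Step 5: lead(10x⁴ − 13x³ − 45x² + 27x + 52) ÷ lead(D) = 10x⁴ ÷ 2x³ = 5x. Subtract (5x)·D = 10x⁴ − 25x³ − 15x² + 45x. Remainder: 12x³ − 30x² − 18x + 52.
Step 6: lead(12x³ − 30x² − 18x + 52) ÷ lead(D) = 12x³ ÷ 2x³ = 6. Subtract (6)·D = 12x³ − 30x² − 18x + 54. Remainder: −2.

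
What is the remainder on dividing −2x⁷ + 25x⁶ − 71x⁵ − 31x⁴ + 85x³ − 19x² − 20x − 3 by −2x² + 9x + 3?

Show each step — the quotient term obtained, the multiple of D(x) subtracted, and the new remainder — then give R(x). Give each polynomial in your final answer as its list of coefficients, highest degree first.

Step 1: lead(−2x⁷ + 25x⁶ − 71x⁵ − 31x⁴ + 85x³ − 19x² − 20x − 3) ÷ lead(D) = −2x⁷ ÷ −2x² = x⁵. Subtract (x⁵)·D = −2x⁷ + 9x⁶ + 3x⁵. Remainder: 16x⁶ − 74x⁵ − 31x⁴ + 85x³ − 19x² − 20x − 3.
Step 2: lead(16x⁶ − 74x⁵ − 31x⁴ + 85x³ − 19x² − 20x − 3) ÷ lead(D) = 16x⁶ ÷ −2x² = −8x⁴. Subtract (−8x⁴)·D = 16x⁶ − 72x⁵ − 24x⁴. Remainder: −2x⁵ − 7x⁴ + 85x³ − 19x² − 20x − 3.
Step 3: lead(−2x⁵ − 7x⁴ + 85x³ − 19x² − 20x − 3) ÷ lead(D) = −2x⁵ ÷ −2x² = x³. Subtract (x³)·D = −2x⁵ + 9x⁴ + 3x³. Remainder: −16x⁴ + 82x³ − 19x² − 20x − 3.
Step 4: lead(−16x⁴ + 82x³ − 19x² − 20x − 3) ÷ lead(D) = −16x⁴ ÷ −2x² = 8x². Subtract (8x²)·D = −16x⁴ + 72x³ + 24x². Remainder: 10x³ − 43x² − 20x − 3.
Step 5: lead(10x³ − 43x² − 20x − 3) ÷ lead(D) = 10x³ ÷ −2x² = −5x. Subtract (−5x)·D = 10x³ − 45x² − 15x. Remainder: 2x² − 5x − 3.
Step 6: lead(2x² − 5x − 3) ÷ lead(D) = 2x² ÷ −2x² = −1. Subtract (−1)·D = 2x² − 9x − 3. Remainder: 4x.

R = [4, 0]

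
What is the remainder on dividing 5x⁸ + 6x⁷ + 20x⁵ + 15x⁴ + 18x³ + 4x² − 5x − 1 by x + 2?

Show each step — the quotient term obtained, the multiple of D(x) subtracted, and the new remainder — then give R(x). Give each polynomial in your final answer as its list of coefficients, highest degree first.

R = [-7]

Step 1: lead(5x⁸ + 6x⁷ + 20x⁵ + 15x⁴ + 18x³ + 4x² − 5x − 1) ÷ lead(D) = 5x⁸ ÷ x = 5x⁷. Subtract (5x⁷)·D = 5x⁸ + 10x⁷. Remainder: −4x⁷ + 20x⁵ + 15x⁴ + 18x³ + 4x² − 5x − 1.
Step 2: lead(−4x⁷ + 20x⁵ + 15x⁴ + 18x³ + 4x² − 5x − 1) ÷ lead(D) = −4x⁷ ÷ x = −4x⁶. Subtract (−4x⁶)·D = −4x⁷ − 8x⁶. Remainder: 8x⁶ + 20x⁵ + 15x⁴ + 18x³ + 4x² − 5x − 1.
Step 3: lead(8x⁶ + 20x⁵ + 15x⁴ + 18x³ + 4x² − 5x − 1) ÷ lead(D) = 8x⁶ ÷ x = 8x⁵. Subtract (8x⁵)·D = 8x⁶ + 16x⁵. Remainder: 4x⁵ + 15x⁴ + 18x³ + 4x² − 5x − 1.
Step 4: lead(4x⁵ + 15x⁴ + 18x³ + 4x² − 5x − 1) ÷ lead(D) = 4x⁵ ÷ x = 4x⁴. Subtract (4x⁴)·D = 4x⁵ + 8x⁴. Remainder: 7x⁴ + 18x³ + 4x² − 5x − 1.
Step 5: lead(7x⁴ + 18x³ + 4x² − 5x − 1) ÷ lead(D) = 7x⁴ ÷ x = 7x³. Subtract (7x³)·D = 7x⁴ + 14x³. Remainder: 4x³ + 4x² − 5x − 1.
Step 6: lead(4x³ + 4x² − 5x − 1) ÷ lead(D) = 4x³ ÷ x = 4x². Subtract (4x²)·D = 4x³ + 8x². Remainder: −4x² − 5x − 1.
Step 7: lead(−4x² − 5x − 1) ÷ lead(D) = −4x² ÷ x = −4x. Subtract (−4x)·D = −4x² − 8x. Remainder: 3x − 1.
Step 8: lead(3x − 1) ÷ lead(D) = 3x ÷ x = 3. Subtract (3)·D = 3x + 6. Remainder: −7.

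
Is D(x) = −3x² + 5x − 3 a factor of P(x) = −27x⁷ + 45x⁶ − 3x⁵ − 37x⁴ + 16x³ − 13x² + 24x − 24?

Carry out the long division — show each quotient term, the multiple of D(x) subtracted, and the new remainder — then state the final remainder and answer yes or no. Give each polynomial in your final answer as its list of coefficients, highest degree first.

Step 1: lead(−27x⁷ + 45x⁶ − 3x⁵ − 37x⁴ + 16x³ − 13x² + 24x − 24) ÷ lead(D) = −27x⁷ ÷ −3x² = 9x⁵. Subtract (9x⁵)·D = −27x⁷ + 45x⁶ − 27x⁵. Remainder: 24x⁵ − 37x⁴ + 16x³ − 13x² + 24x − 24.
Step 2: lead(24x⁵ − 37x⁴ + 16x³ − 13x² + 24x − 24) ÷ lead(D) = 24x⁵ ÷ −3x² = −8x³. Subtract (−8x³)·D = 24x⁵ − 40x⁴ + 24x³. Remainder: 3x⁴ − 8x³ − 13x² + 24x − 24.
Step 3: lead(3x⁴ − 8x³ − 13x² + 24x − 24) ÷ lead(D) = 3x⁴ ÷ −3x² = −x². Subtract (−x²)·D = 3x⁴ − 5x³ + 3x². Remainder: −3x³ − 16x² + 24x − 24.
Step 4: lead(−3x³ − 16x² + 24x − 24) ÷ lead(D) = −3x³ ÷ −3x² = x. Subtract (x)·D = −3x³ + 5x² − 3x. Remainder: −21x² + 27x − 24.
Step 5: lead(−21x² + 27x − 24) ÷ lead(D) = −21x² ÷ −3x² = 7. Subtract (7)·D = −21x² + 35x − 21. Remainder: −8x − 3.

R = [-8, -3], so D(x) is not a factor of P(x). no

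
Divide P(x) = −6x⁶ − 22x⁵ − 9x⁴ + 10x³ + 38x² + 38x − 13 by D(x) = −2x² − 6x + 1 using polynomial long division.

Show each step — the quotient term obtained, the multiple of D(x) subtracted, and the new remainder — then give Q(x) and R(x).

Step 1: lead(−6x⁶ − 22x⁵ − 9x⁴ + 10x³ + 38x² + 38x − 13) ÷ lead(D) = −6x⁶ ÷ −2x² = 3x⁴. Subtract (3x⁴)·D = −6x⁶ − 18x⁵ + 3x⁴. Remainder: −4x⁵ − 12x⁴ + 10x³ + 38x² + 38x − 13.
Step 2: lead(−4x⁵ − 12x⁴ + 10x³ + 38x² + 38x − 13) ÷ lead(D) = −4x⁵ ÷ −2x² = 2x³. Subtract (2x³)·D = −4x⁵ − 12x⁴ + 2x³. Remainder: 8x³ + 38x² + 38x − 13.
Step 3: lead(8x³ + 38x² + 38x − 13) ÷ lead(D) = 8x³ ÷ −2x² = −4x. Subtract (−4x)·D = 8x³ + 24x² − 4x. Remainder: 14x² + 42x − 13.
Step 4: lead(14x² + 42x − 13) ÷ lead(D) = 14x² ÷ −2x² = −7. Subtract (−7)·D = 14x² + 42x − 7. Remainder: −6.

Q(x) = 3x⁴ + 2x³ − 4x − 7; R(x) = −6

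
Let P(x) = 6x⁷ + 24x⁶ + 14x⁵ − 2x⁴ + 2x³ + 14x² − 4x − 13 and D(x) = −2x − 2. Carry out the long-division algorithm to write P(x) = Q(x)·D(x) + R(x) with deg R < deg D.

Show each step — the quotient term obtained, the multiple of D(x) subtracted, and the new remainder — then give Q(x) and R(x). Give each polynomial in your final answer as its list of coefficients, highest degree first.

Step 1: lead(6x⁷ + 24x⁶ + 14x⁵ − 2x⁴ + 2x³ + 14x² − 4x − 13) ÷ lead(D) = 6x⁷ ÷ −2x = −3x⁶. Subtract (−3x⁶)·D = 6x⁷ + 6x⁶. Remainder: 18x⁶ + 14x⁵ − 2x⁴ + 2x³ + 14x² − 4x − 13.
Step 2: lead(18x⁶ + 14x⁵ − 2x⁴ + 2x³ + 14x² − 4x − 13) ÷ lead(D) = 18x⁶ ÷ −2x = −9x⁵. Subtract (−9x⁵)·D = 18x⁶ + 18x⁵. Remainder: −4x⁵ − 2x⁴ + 2x³ + 14x² − 4x − 13.
Step 3: lead(−4x⁵ − 2x⁴ + 2x³ + 14x² − 4x − 13) ÷ lead(D) = −4x⁵ ÷ −2x = 2x⁴. Subtract (2x⁴)·D = −4x⁵ − 4x⁴. Remainder: 2x⁴ + 2x³ + 14x² − 4x − 13.
Step 4: lead(2x⁴ + 2x³ + 14x² − 4x − 13) ÷ lead(D) = 2x⁴ ÷ −2x = −x³. Subtract (−x³)·D = 2x⁴ + 2x³. Remainder: 14x² − 4x − 13.
Step 5: lead(14x² − 4x − 13) ÷ lead(D) = 14x² ÷ −2x = −7x. Subtract (−7x)·D = 14x² + 14x. Remainder: −18x − 13.
Step 6: lead(−18x − 13) ÷ lead(D) = −18x ÷ −2x = 9. Subtract (9)·D = −18x − 18. Remainder: 5.

Q = [-3, -9, 2, -1, 0, -7, 9]; R = [5]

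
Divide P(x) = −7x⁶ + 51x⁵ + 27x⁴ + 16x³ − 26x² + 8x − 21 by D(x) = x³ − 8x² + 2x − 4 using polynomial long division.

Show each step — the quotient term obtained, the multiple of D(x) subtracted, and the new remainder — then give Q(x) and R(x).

Step 1: lead(−7x⁶ + 51x⁵ + 27x⁴ + 16x³ − 26x² + 8x − 21) ÷ lead(D) = −7x⁶ ÷ x³ = −7x³. Subtract (−7x³)·D = −7x⁶ + 56x⁵ − 14x⁴ + 28x³. Remainder: −5x⁵ + 41x⁴ − 12x³ − 26x² + 8x − 21.
Step 2: lead(−5x⁵ + 41x⁴ − 12x³ − 26x² + 8x − 21) ÷ lead(D) = −5x⁵ ÷ x³ = −5x². Subtract (−5x²)·D = −5x⁵ + 40x⁴ − 10x³ + 20x². Remainder: x⁴ − 2x³ − 46x² + 8x − 21.
Step 3: lead(x⁴ − 2x³ − 46x² + 8x − 21) ÷ lead(D) = x⁴ ÷ x³ = x. Subtract (x)·D = x⁴ − 8x³ + 2x² − 4x. Remainder: 6x³ − 48x² + 12x − 21.
Step 4: lead(6x³ − 48x² + 12x − 21) ÷ lead(D) = 6x³ ÷ x³ = 6. Subtract (6)·D = 6x³ − 48x² + 12x − 24. Remainder: 3.

Q(x) = −7x³ − 5x² + x + 6; R(x) = 3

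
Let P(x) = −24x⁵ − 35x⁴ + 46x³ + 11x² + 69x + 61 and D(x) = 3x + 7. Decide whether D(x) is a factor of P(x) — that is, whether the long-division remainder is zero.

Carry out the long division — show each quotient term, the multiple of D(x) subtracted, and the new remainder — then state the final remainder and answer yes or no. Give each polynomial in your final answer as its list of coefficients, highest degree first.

Step 1: lead(−24x⁵ − 35x⁴ + 46x³ + 11x² + 69x + 61) ÷ lead(D) = −24x⁵ ÷ 3x = −8x⁴. Subtract (−8x⁴)·D = −24x⁵ − 56x⁴. Remainder: 21x⁴ + 46x³ + 11x² + 69x + 61.
Step 2: lead(21x⁴ + 46x³ + 11x² + 69x + 61) ÷ lead(D) = 21x⁴ ÷ 3x = 7x³. Subtract (7x³)·D = 21x⁴ + 49x³. Remainder: −3x³ + 11x² + 69x + 61.
Step 3: lead(−3x³ + 11x² + 69x + 61) ÷ lead(D) = −3x³ ÷ 3x = −x². Subtract (−x²)·D = −3x³ − 7x². Remainder: 18x² + 69x + 61.
Step 4: lead(18x² + 69x + 61) ÷ lead(D) = 18x² ÷ 3x = 6x. Subtract (6x)·D = 18x² + 42x. Remainder: 27x + 61.
Step 5: lead(27x + 61) ÷ lead(D) = 27x ÷ 3x = 9. Subtract (9)·D = 27x + 63. Remainder: −2.

R = [-2], so D(x) is not a factor of P(x). no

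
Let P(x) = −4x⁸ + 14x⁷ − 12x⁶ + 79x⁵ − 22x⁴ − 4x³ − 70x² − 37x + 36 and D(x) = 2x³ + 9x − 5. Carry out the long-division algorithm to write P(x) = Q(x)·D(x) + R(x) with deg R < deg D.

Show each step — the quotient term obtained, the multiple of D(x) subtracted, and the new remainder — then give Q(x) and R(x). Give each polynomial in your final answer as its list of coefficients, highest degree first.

Step 1: lead(−4x⁸ + 14x⁷ − 12x⁶ + 79x⁵ − 22x⁴ − 4x³ − 70x² − 37x + 36) ÷ lead(D) = −4x⁸ ÷ 2x³ = −2x⁵. Subtract (−2x⁵)·D = −4x⁸ − 18x⁶ + 10x⁵. Remainder: 14x⁷ + 6x⁶ + 69x⁵ − 22x⁴ − 4x³ − 70x² − 37x + 36.
Step 2: lead(14x⁷ + 6x⁶ + 69x⁵ − 22x⁴ − 4x³ − 70x² − 37x + 36) ÷ lead(D) = 14x⁷ ÷ 2x³ = 7x⁴. Subtract (7x⁴)·D = 14x⁷ + 63x⁵ − 35x⁴. Remainder: 6x⁶ + 6x⁵ + 13x⁴ − 4x³ − 70x² − 37x + 36.
Step 3: lead(6x⁶ + 6x⁵ + 13x⁴ − 4x³ − 70x² − 37x + 36) ÷ lead(D) = 6x⁶ ÷ 2x³ = 3x³. Subtract (3x³)·D = 6x⁶ + 27x⁴ − 15x³. Remainder: 6x⁵ − 14x⁴ + 11x³ − 70x² − 37x + 36.
Step 4: lead(6x⁵ − 14x⁴ + 11x³ − 70x² − 37x + 36) ÷ lead(D) = 6x⁵ ÷ 2x³ = 3x². Subtract (3x²)·D = 6x⁵ + 27x³ − 15x². Remainder: −14x⁴ − 16x³ − 55x² − 37x + 36.
Step 5: lead(−14x⁴ − 16x³ − 55x² − 37x + 36) ÷ lead(D) = −14x⁴ ÷ 2x³ = −7x. Subtract (−7x)·D = −14x⁴ − 63x² + 35x. Remainder: −16x³ + 8x² − 72x + 36.
Step 6: lead(−16x³ + 8x² − 72x + 36) ÷ lead(D) = −16x³ ÷ 2x³ = −8. Subtract (−8)·D = −16x³ − 72x + 40. Remainder: 8x² − 4.

Q = [-2, 7, 3, 3, -7, -8]; R = [8, 0, -4]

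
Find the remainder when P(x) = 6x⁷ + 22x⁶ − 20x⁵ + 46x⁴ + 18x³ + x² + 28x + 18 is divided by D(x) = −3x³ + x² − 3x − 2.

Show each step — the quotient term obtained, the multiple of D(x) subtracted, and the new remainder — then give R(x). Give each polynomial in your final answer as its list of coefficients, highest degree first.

R = [9, -4, 2]

Step 1: lead(6x⁷ + 22x⁶ − 20x⁵ + 46x⁴ + 18x³ + x² + 28x + 18) ÷ lead(D) = 6x⁷ ÷ −3x³ = −2x⁴. Subtract (−2x⁴)·D = 6x⁷ − 2x⁶ + 6x⁵ + 4x⁴. Remainder: 24x⁶ − 26x⁵ + 42x⁴ + 18x³ + x² + 28x + 18.
Step 2: lead(24x⁶ − 26x⁵ + 42x⁴ + 18x³ + x² + 28x + 18) ÷ lead(D) = 24x⁶ ÷ −3x³ = −8x³. Subtract (−8x³)·D = 24x⁶ − 8x⁵ + 24x⁴ + 16x³. Remainder: −18x⁵ + 18x⁴ + 2x³ + x² + 28x + 18.
Step 3: lead(−18x⁵ + 18x⁴ + 2x³ + x² + 28x + 18) ÷ lead(D) = −18x⁵ ÷ −3x³ = 6x². Subtract (6x²)·D = −18x⁵ + 6x⁴ − 18x³ − 12x². Remainder: 12x⁴ + 20x³ + 13x² + 28x + 18.
Step 4: lead(12x⁴ + 20x³ + 13x² + 28x + 18) ÷ lead(D) = 12x⁴ ÷ −3x³ = −4x. Subtract (−4x)·D = 12x⁴ − 4x³ + 12x² + 8x. Remainder: 24x³ + x² + 20x + 18.
Step 5: lead(24x³ + x² + 20x + 18) ÷ lead(D) = 24x³ ÷ −3x³ = −8. Subtract (−8)·D = 24x³ − 8x² + 24x + 16. Remainder: 9x² − 4x + 2.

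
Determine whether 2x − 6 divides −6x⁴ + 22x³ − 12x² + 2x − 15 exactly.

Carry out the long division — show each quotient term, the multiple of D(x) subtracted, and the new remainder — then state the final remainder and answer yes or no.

R(x) = −9, so D(x) is not a factor of P(x). no

Step 1: lead(−6x⁴ + 22x³ − 12x² + 2x − 15) ÷ lead(D) = −6x⁴ ÷ 2x = −3x³. Subtract (−3x³)·D = −6x⁴ + 18x³. Remainder: 4x³ − 12x² + 2x − 15.
Step 2: lead(4x³ − 12x² + 2x − 15) ÷ lead(D) = 4x³ ÷ 2x = 2x². Subtract (2x²)·D = 4x³ − 12x². Remainder: 2x − 15.
Step 3: lead(2x − 15) ÷ lead(D) = 2x ÷ 2x = 1. Subtract (1)·D = 2x − 6. Remainder: −9.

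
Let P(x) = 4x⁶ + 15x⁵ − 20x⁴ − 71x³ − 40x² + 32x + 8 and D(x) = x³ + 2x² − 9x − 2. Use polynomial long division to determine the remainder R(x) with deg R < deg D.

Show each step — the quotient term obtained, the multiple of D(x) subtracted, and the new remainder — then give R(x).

Step 1: lead(4x⁶ + 15x⁵ − 20x⁴ − 71x³ − 40x² + 32x + 8) ÷ lead(D) = 4x⁶ ÷ x³ = 4x³. Subtract (4x³)·D = 4x⁶ + 8x⁵ − 36x⁴ − 8x³. Remainder: 7x⁵ + 16x⁴ − 63x³ − 40x² + 32x + 8.
Step 2: lead(7x⁵ + 16x⁴ − 63x³ − 40x² + 32x + 8) ÷ lead(D) = 7x⁵ ÷ x³ = 7x². Subtract (7x²)·D = 7x⁵ + 14x⁴ − 63x³ − 14x². Remainder: 2x⁴ − 26x² + 32x + 8.
Step 3: lead(2x⁴ − 26x² + 32x + 8) ÷ lead(D) = 2x⁴ ÷ x³ = 2x. Subtract (2x)·D = 2x⁴ + 4x³ − 18x² − 4x. Remainder: −4x³ − 8x² + 36x + 8.
Step 4: lead(−4x³ − 8x² + 36x + 8) ÷ lead(D) = −4x³ ÷ x³ = −4. Subtract (−4)·D = −4x³ − 8x² + 36x + 8. Remainder: 0.

R(x) = 0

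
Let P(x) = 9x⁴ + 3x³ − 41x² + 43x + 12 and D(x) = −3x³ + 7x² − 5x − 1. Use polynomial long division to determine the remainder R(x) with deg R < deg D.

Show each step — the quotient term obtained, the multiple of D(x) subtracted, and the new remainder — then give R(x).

R(x) = 4

Step 1: lead(9x⁴ + 3x³ − 41x² + 43x + 12) ÷ lead(D) = 9x⁴ ÷ −3x³ = −3x. Subtract (−3x)·D = 9x⁴ − 21x³ + 15x² + 3x. Remainder: 24x³ − 56x² + 40x + 12.
Step 2: lead(24x³ − 56x² + 40x + 12) ÷ lead(D) = 24x³ ÷ −3x³ = −8. Subtract (−8)·D = 24x³ − 56x² + 40x + 8. Remainder: 4.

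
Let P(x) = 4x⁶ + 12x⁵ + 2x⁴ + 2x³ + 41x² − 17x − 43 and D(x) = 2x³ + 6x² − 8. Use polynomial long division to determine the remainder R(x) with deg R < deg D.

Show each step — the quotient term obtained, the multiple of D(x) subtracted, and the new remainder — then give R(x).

Step 1: lead(4x⁶ + 12x⁵ + 2x⁴ + 2x³ + 41x² − 17x − 43) ÷ lead(D) = 4x⁶ ÷ 2x³ = 2x³. Subtract (2x³)·D = 4x⁶ + 12x⁵ − 16x³. Remainder: 2x⁴ + 18x³ + 41x² − 17x − 43.
Step 2: lead(2x⁴ + 18x³ + 41x² − 17x − 43) ÷ lead(D) = 2x⁴ ÷ 2x³ = x. Subtract (x)·D = 2x⁴ + 6x³ − 8x. Remainder: 12x³ + 41x² − 9x − 43.
Step 3: lead(12x³ + 41x² − 9x − 43) ÷ lead(D) = 12x³ ÷ 2x³ = 6. Subtract (6)·D = 12x³ + 36x² − 48. Remainder: 5x² − 9x + 5.

R(x) = 5x² − 9x + 5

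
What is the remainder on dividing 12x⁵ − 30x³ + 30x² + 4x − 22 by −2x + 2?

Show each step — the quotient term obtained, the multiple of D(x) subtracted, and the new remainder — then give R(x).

R(x) = −6

Step 1: lead(12x⁵ − 30x³ + 30x² + 4x − 22) ÷ lead(D) = 12x⁵ ÷ −2x = −6x⁴. Subtract (−6x⁴)·D = 12x⁵ − 12x⁴. Remainder: 12x⁴ − 30x³ + 30x² + 4x − 22.
Step 2: lead(12x⁴ − 30x³ + 30x² + 4x − 22) ÷ lead(D) = 12x⁴ ÷ −2x = −6x³. Subtract (−6x³)·D = 12x⁴ − 12x³. Remainder: −18x³ + 30x² + 4x − 22.
Step 3: lead(−18x³ + 30x² + 4x − 22) ÷ lead(D) = −18x³ ÷ −2x = 9x². Subtract (9x²)·D = −18x³ + 18x². Remainder: 12x² + 4x − 22.
Step 4: lead(12x² + 4x − 22) ÷ lead(D) = 12x² ÷ −2x = −6x. Subtract (−6x)·D = 12x² − 12x. Remainder: 16x − 22.
Step 5: lead(16x − 22) ÷ lead(D) = 16x ÷ −2x = −8. Subtract (−8)·D = 16x − 16. Remainder: −6.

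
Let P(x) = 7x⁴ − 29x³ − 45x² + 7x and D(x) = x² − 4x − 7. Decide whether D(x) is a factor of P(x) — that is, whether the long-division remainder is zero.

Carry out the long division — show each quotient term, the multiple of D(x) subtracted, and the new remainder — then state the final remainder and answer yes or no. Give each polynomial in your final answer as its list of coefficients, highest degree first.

R = [0], so D(x) is a factor of P(x). yes

Step 1: lead(7x⁴ − 29x³ − 45x² + 7x) ÷ lead(D) = 7x⁴ ÷ x² = 7x². Subtract (7x²)·D = 7x⁴ − 28x³ − 49x². Remainder: −x³ + 4x² + 7x.
Step 2: lead(−x³ + 4x² + 7x) ÷ lead(D) = −x³ ÷ x² = −x. Subtract (−x)·D = −x³ + 4x² + 7x. Remainder: 0.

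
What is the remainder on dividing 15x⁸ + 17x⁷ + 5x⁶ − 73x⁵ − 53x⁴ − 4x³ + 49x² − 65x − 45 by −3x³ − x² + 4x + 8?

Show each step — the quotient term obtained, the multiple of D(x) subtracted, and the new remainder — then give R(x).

R(x) = −5x − 5

Step 1: lead(15x⁸ + 17x⁷ + 5x⁶ − 73x⁵ − 53x⁴ − 4x³ + 49x² − 65x − 45) ÷ lead(D) = 15x⁸ ÷ −3x³ = −5x⁵. Subtract (−5x⁵)·D = 15x⁸ + 5x⁷ − 20x⁶ − 40x⁵. Remainder: 12x⁷ + 25x⁶ − 33x⁵ − 53x⁴ − 4x³ + 49x² − 65x − 45.
Step 2: lead(12x⁷ + 25x⁶ − 33x⁵ − 53x⁴ − 4x³ + 49x² − 65x − 45) ÷ lead(D) = 12x⁷ ÷ −3x³ = −4x⁴. Subtract (−4x⁴)·D = 12x⁷ + 4x⁶ − 16x⁵ − 32x⁴. Remainder: 21x⁶ − 17x⁵ − 21x⁴ − 4x³ + 49x² − 65x − 45.
Step 3: lead(21x⁶ − 17x⁵ − 21x⁴ − 4x³ + 49x² − 65x − 45) ÷ lead(D) = 21x⁶ ÷ −3x³ = −7x³. Subtract (−7x³)·D = 21x⁶ + 7x⁵ − 28x⁴ − 56x³. Remainder: −24x⁵ + 7x⁴ + 52x³ + 49x² − 65x − 45.
Step 4: lead(−24x⁵ + 7x⁴ + 52x³ + 49x² − 65x − 45) ÷ lead(D) = −24x⁵ ÷ −3x³ = 8x². Subtract (8x²)·D = −24x⁵ − 8x⁴ + 32x³ + 64x². Remainder: 15x⁴ + 20x³ − 15x² − 65x − 45.
Step 5: lead(15x⁴ + 20x³ − 15x² − 65x − 45) ÷ lead(D) = 15x⁴ ÷ −3x³ = −5x. Subtract (−5x)·D = 15x⁴ + 5x³ − 20x² − 40x. Remainder: 15x³ + 5x² − 25x − 45.
Step 6: lead(15x³ + 5x² − 25x − 45) ÷ lead(D) = 15x³ ÷ −3x³ = −5. Subtract (−5)·D = 15x³ + 5x² − 20x − 40. Remainder: −5x − 5.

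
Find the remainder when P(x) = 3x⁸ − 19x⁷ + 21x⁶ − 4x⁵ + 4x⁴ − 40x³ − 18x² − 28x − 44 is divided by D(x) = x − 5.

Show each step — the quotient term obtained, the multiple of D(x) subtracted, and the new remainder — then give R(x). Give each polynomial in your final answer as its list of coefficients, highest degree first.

R = [-9]

Step 1: lead(3x⁸ − 19x⁷ + 21x⁶ − 4x⁵ + 4x⁴ − 40x³ − 18x² − 28x − 44) ÷ lead(D) = 3x⁸ ÷ x = 3x⁷. Subtract (3x⁷)·D = 3x⁸ − 15x⁷. Remainder: −4x⁷ + 21x⁶ − 4x⁵ + 4x⁴ − 40x³ − 18x² − 28x − 44.
Step 2: lead(−4x⁷ + 21x⁶ − 4x⁵ + 4x⁴ − 40x³ − 18x² − 28x − 44) ÷ lead(D) = −4x⁷ ÷ x = −4x⁶. Subtract (−4x⁶)·D = −4x⁷ + 20x⁶. Remainder: x⁶ − 4x⁵ + 4x⁴ − 40x³ − 18x² − 28x − 44.
Step 3: lead(x⁶ − 4x⁵ + 4x⁴ − 40x³ − 18x² − 28x − 44) ÷ lead(D) = x⁶ ÷ x = x⁵. Subtract (x⁵)·D = x⁶ − 5x⁵. Remainder: x⁵ + 4x⁴ − 40x³ − 18x² − 28x − 44.
Step 4: lead(x⁵ + 4x⁴ − 40x³ − 18x² − 28x − 44) ÷ lead(D) = x⁵ ÷ x = x⁴. Subtract (x⁴)·D = x⁵ − 5x⁴. Remainder: 9x⁴ − 40x³ − 18x² − 28x − 44.
Step 5: lead(9x⁴ − 40x³ − 18x² − 28x − 44) ÷ lead(D) = 9x⁴ ÷ x = 9x³. Subtract (9x³)·D = 9x⁴ − 45x³. Remainder: 5x³ − 18x² − 28x − 44.
Step 6: lead(5x³ − 18x² − 28x − 44) ÷ lead(D) = 5x³ ÷ x = 5x². Subtract (5x²)·D = 5x³ − 25x². Remainder: 7x² − 28x − 44.
Step 7: lead(7x² − 28x − 44) ÷ lead(D) = 7x² ÷ x = 7x. Subtract (7x)·D = 7x² − 35x. Remainder: 7x − 44.
Step 8: lead(7x − 44) ÷ lead(D) = 7x ÷ x = 7. Subtract (7)·D = 7x − 35. Remainder: −9.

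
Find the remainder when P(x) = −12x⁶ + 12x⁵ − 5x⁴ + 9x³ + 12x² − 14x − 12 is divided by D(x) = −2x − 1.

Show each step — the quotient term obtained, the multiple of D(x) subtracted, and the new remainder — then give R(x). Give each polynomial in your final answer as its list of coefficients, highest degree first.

R = [-4]

Step 1: lead(−12x⁶ + 12x⁵ − 5x⁴ + 9x³ + 12x² − 14x − 12) ÷ lead(D) = −12x⁶ ÷ −2x = 6x⁵. Subtract (6x⁵)·D = −12x⁶ − 6x⁵. Remainder: 18x⁵ − 5x⁴ + 9x³ + 12x² − 14x − 12.
Step 2: lead(18x⁵ − 5x⁴ + 9x³ + 12x² − 14x − 12) ÷ lead(D) = 18x⁵ ÷ −2x = −9x⁴. Subtract (−9x⁴)·D = 18x⁵ + 9x⁴. Remainder: −14x⁴ + 9x³ + 12x² − 14x − 12.
Step 3: lead(−14x⁴ + 9x³ + 12x² − 14x − 12) ÷ lead(D) = −14x⁴ ÷ −2x = 7x³. Subtract (7x³)·D = −14x⁴ − 7x³. Remainder: 16x³ + 12x² − 14x − 12.
Step 4: lead(16x³ + 12x² − 14x − 12) ÷ lead(D) = 16x³ ÷ −2x = −8x². Subtract (−8x²)·D = 16x³ + 8x². Remainder: 4x² − 14x − 12.
Step 5: lead(4x² − 14x − 12) ÷ lead(D) = 4x² ÷ −2x = −2x. Subtract (−2x)·D = 4x² + 2x. Remainder: −16x − 12.
Step 6: lead(−16x − 12) ÷ lead(D) = −16x ÷ −2x = 8. Subtract (8)·D = −16x − 8. Remainder: −4.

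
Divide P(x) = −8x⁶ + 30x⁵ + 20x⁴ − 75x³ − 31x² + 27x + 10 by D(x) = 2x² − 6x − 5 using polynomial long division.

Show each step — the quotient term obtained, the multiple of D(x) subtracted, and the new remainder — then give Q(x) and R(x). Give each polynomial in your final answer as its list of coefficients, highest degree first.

Step 1: lead(−8x⁶ + 30x⁵ + 20x⁴ − 75x³ − 31x² + 27x + 10) ÷ lead(D) = −8x⁶ ÷ 2x² = −4x⁴. Subtract (−4x⁴)·D = −8x⁶ + 24x⁵ + 20x⁴. Remainder: 6x⁵ − 75x³ − 31x² + 27x + 10.
Step 2: lead(6x⁵ − 75x³ − 31x² + 27x + 10) ÷ lead(D) = 6x⁵ ÷ 2x² = 3x³. Subtract (3x³)·D = 6x⁵ − 18x⁴ − 15x³. Remainder: 18x⁴ − 60x³ − 31x² + 27x + 10.
Step 3: lead(18x⁴ − 60x³ − 31x² + 27x + 10) ÷ lead(D) = 18x⁴ ÷ 2x² = 9x². Subtract (9x²)·D = 18x⁴ − 54x³ − 45x². Remainder: −6x³ + 14x² + 27x + 10.
Step 4: lead(−6x³ + 14x² + 27x + 10) ÷ lead(D) = −6x³ ÷ 2x² = −3x. Subtract (−3x)·D = −6x³ + 18x² + 15x. Remainder: −4x² + 12x + 10.
Step 5: lead(−4x² + 12x + 10) ÷ lead(D) = −4x² ÷ 2x² = −2. Subtract (−2)·D = −4x² + 12x + 10. Remainder: 0.

Q = [-4, 3, 9, -3, -2]; R = [0]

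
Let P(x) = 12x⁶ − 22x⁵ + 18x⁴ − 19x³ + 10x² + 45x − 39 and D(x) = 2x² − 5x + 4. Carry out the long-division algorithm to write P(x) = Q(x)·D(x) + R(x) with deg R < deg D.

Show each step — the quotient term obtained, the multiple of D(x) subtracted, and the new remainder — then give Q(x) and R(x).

Step 1: lead(12x⁶ − 22x⁵ + 18x⁴ − 19x³ + 10x² + 45x − 39) ÷ lead(D) = 12x⁶ ÷ 2x² = 6x⁴. Subtract (6x⁴)·D = 12x⁶ − 30x⁵ + 24x⁴. Remainder: 8x⁵ − 6x⁴ − 19x³ + 10x² + 45x − 39.
Step 2: lead(8x⁵ − 6x⁴ − 19x³ + 10x² + 45x − 39) ÷ lead(D) = 8x⁵ ÷ 2x² = 4x³. Subtract (4x³)·D = 8x⁵ − 20x⁴ + 16x³. Remainder: 14x⁴ − 35x³ + 10x² + 45x − 39.
Step 3: lead(14x⁴ − 35x³ + 10x² + 45x − 39) ÷ lead(D) = 14x⁴ ÷ 2x² = 7x². Subtract (7x²)·D = 14x⁴ − 35x³ + 28x². Remainder: −18x² + 45x − 39.
Step 4: lead(−18x² + 45x − 39) ÷ lead(D) = −18x² ÷ 2x² = −9. Subtract (−9)·D = −18x² + 45x − 36. Remainder: −3.

Q(x) = 6x⁴ + 4x³ + 7x² − 9; R(x) = −3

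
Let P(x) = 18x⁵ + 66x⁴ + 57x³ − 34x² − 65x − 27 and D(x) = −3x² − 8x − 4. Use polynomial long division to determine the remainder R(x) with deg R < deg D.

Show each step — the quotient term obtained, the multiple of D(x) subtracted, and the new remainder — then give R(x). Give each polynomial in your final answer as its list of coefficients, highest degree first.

Step 1: lead(18x⁵ + 66x⁴ + 57x³ − 34x² − 65x − 27) ÷ lead(D) = 18x⁵ ÷ −3x² = −6x³. Subtract (−6x³)·D = 18x⁵ + 48x⁴ + 24x³. Remainder: 18x⁴ + 33x³ − 34x² − 65x − 27.
Step 2: lead(18x⁴ + 33x³ − 34x² − 65x − 27) ÷ lead(D) = 18x⁴ ÷ −3x² = −6x². Subtract (−6x²)·D = 18x⁴ + 48x³ + 24x². Remainder: −15x³ − 58x² − 65x − 27.
Step 3: lead(−15x³ − 58x² − 65x − 27) ÷ lead(D) = −15x³ ÷ −3x² = 5x. Subtract (5x)·D = −15x³ − 40x² − 20x. Remainder: −18x² − 45x − 27.
Step 4: lead(−18x² − 45x − 27) ÷ lead(D) = −18x² ÷ −3x² = 6. Subtract (6)·D = −18x² − 48x − 24. Remainder: 3x − 3.

R = [3, -3]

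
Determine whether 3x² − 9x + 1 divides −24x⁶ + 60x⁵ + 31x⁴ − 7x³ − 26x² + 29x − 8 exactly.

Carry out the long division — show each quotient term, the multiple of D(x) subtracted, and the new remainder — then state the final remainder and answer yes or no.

R(x) = −5, so D(x) is not a factor of P(x). no

Step 1: lead(−24x⁶ + 60x⁵ + 31x⁴ − 7x³ − 26x² + 29x − 8) ÷ lead(D) = −24x⁶ ÷ 3x² = −8x⁴. Subtract (−8x⁴)·D = −24x⁶ + 72x⁵ − 8x⁴. Remainder: −12x⁵ + 39x⁴ − 7x³ − 26x² + 29x − 8.
Step 2: lead(−12x⁵ + 39x⁴ − 7x³ − 26x² + 29x − 8) ÷ lead(D) = −12x⁵ ÷ 3x² = −4x³. Subtract (−4x³)·D = −12x⁵ + 36x⁴ − 4x³. Remainder: 3x⁴ − 3x³ − 26x² + 29x − 8.
Step 3: lead(3x⁴ − 3x³ − 26x² + 29x − 8) ÷ lead(D) = 3x⁴ ÷ 3x² = x². Subtract (x²)·D = 3x⁴ − 9x³ + x². Remainder: 6x³ − 27x² + 29x − 8.
Step 4: lead(6x³ − 27x² + 29x − 8) ÷ lead(D) = 6x³ ÷ 3x² = 2x. Subtract (2x)·D = 6x³ − 18x² + 2x. Remainder: −9x² + 27x − 8.
Step 5: lead(−9x² + 27x − 8) ÷ lead(D) = −9x² ÷ 3x² = −3. Subtract (−3)·D = −9x² + 27x − 3. Remainder: −5.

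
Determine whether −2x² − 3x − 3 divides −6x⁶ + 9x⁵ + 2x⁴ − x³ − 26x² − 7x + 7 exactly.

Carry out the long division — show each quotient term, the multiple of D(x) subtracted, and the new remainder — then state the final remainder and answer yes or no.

Step 1: lead(−6x⁶ + 9x⁵ + 2x⁴ − x³ − 26x² − 7x + 7) ÷ lead(D) = −6x⁶ ÷ −2x² = 3x⁴. Subtract (3x⁴)·D = −6x⁶ − 9x⁵ − 9x⁴. Remainder: 18x⁵ + 11x⁴ − x³ − 26x² − 7x + 7.
Step 2: lead(18x⁵ + 11x⁴ − x³ − 26x² − 7x + 7) ÷ lead(D) = 18x⁵ ÷ −2x² = −9x³. Subtract (−9x³)·D = 18x⁵ + 27x⁴ + 27x³. Remainder: −16x⁴ − 28x³ − 26x² − 7x + 7.
Step 3: lead(−16x⁴ − 28x³ − 26x² − 7x + 7) ÷ lead(D) = −16x⁴ ÷ −2x² = 8x². Subtract (8x²)·D = −16x⁴ − 24x³ − 24x². Remainder: −4x³ − 2x² − 7x + 7.
Step 4: lead(−4x³ − 2x² − 7x + 7) ÷ lead(D) = −4x³ ÷ −2x² = 2x. Subtract (2x)·D = −4x³ − 6x² − 6x. Remainder: 4x² − x + 7.
Step 5: lead(4x² − x + 7) ÷ lead(D) = 4x² ÷ −2x² = −2. Subtract (−2)·D = 4x² + 6x + 6. Remainder: −7x + 1.

R(x) = −7x + 1, so D(x) is not a factor of P(x). no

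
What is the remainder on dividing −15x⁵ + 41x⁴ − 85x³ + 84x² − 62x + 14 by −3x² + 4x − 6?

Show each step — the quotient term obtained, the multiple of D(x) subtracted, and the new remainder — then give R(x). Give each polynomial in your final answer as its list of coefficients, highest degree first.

R = [2]

Step 1: lead(−15x⁵ + 41x⁴ − 85x³ + 84x² − 62x + 14) ÷ lead(D) = −15x⁵ ÷ −3x² = 5x³. Subtract (5x³)·D = −15x⁵ + 20x⁴ − 30x³. Remainder: 21x⁴ − 55x³ + 84x² − 62x + 14.
Step 2: lead(21x⁴ − 55x³ + 84x² − 62x + 14) ÷ lead(D) = 21x⁴ ÷ −3x² = −7x². Subtract (−7x²)·D = 21x⁴ − 28x³ + 42x². Remainder: −27x³ + 42x² − 62x + 14.
Step 3: lead(−27x³ + 42x² − 62x + 14) ÷ lead(D) = −27x³ ÷ −3x² = 9x. Subtract (9x)·D = −27x³ + 36x² − 54x. Remainder: 6x² − 8x + 14.
Step 4: lead(6x² − 8x + 14) ÷ lead(D) = 6x² ÷ −3x² = −2. Subtract (−2)·D = 6x² − 8x + 12. Remainder: 2.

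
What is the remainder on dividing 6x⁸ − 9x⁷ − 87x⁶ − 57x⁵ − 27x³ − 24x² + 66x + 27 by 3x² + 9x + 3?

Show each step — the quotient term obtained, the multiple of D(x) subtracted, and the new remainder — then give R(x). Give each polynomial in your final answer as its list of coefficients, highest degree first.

Step 1: lead(6x⁸ − 9x⁷ − 87x⁶ − 57x⁵ − 27x³ − 24x² + 66x + 27) ÷ lead(D) = 6x⁸ ÷ 3x² = 2x⁶. Subtract (2x⁶)·D = 6x⁸ + 18x⁷ + 6x⁶. Remainder: −27x⁷ − 93x⁶ − 57x⁵ − 27x³ − 24x² + 66x + 27.
Step 2: lead(−27x⁷ − 93x⁶ − 57x⁵ − 27x³ − 24x² + 66x + 27) ÷ lead(D) = −27x⁷ ÷ 3x² = −9x⁵. Subtract (−9x⁵)·D = −27x⁷ − 81x⁶ − 27x⁵. Remainder: −12x⁶ − 30x⁵ − 27x³ − 24x² + 66x + 27.
Step 3: lead(−12x⁶ − 30x⁵ − 27x³ − 24x² + 66x + 27) ÷ lead(D) = −12x⁶ ÷ 3x² = −4x⁴. Subtract (−4x⁴)·D = −12x⁶ − 36x⁵ − 12x⁴. Remainder: 6x⁵ + 12x⁴ − 27x³ − 24x² + 66x + 27.
Step 4: lead(6x⁵ + 12x⁴ − 27x³ − 24x² + 66x + 27) ÷ lead(D) = 6x⁵ ÷ 3x² = 2x³. Subtract (2x³)·D = 6x⁵ + 18x⁴ + 6x³. Remainder: −6x⁴ − 33x³ − 24x² + 66x + 27.
Step 5: lead(−6x⁴ − 33x³ − 24x² + 66x + 27) ÷ lead(D) = −6x⁴ ÷ 3x² = −2x². Subtract (−2x²)·D = −6x⁴ − 18x³ − 6x². Remainder: −15x³ − 18x² + 66x + 27.
Step 6: lead(−15x³ − 18x² + 66x + 27) ÷ lead(D) = −15x³ ÷ 3x² = −5x. Subtract (−5x)·D = −15x³ − 45x² − 15x. Remainder: 27x² + 81x + 27.
Step 7: lead(27x² + 81x + 27) ÷ lead(D) = 27x² ÷ 3x² = 9. Subtract (9)·D = 27x² + 81x + 27. Remainder: 0.

R = [0]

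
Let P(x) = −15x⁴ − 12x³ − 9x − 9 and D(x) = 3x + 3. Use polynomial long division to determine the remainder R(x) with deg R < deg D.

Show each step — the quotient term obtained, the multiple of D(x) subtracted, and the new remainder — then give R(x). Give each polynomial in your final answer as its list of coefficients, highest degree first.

Step 1: lead(−15x⁴ − 12x³ − 9x − 9) ÷ lead(D) = −15x⁴ ÷ 3x = −5x³. Subtract (−5x³)·D = −15x⁴ − 15x³. Remainder: 3x³ − 9x − 9.
Step 2: lead(3x³ − 9x − 9) ÷ lead(D) = 3x³ ÷ 3x = x². Subtract (x²)·D = 3x³ + 3x². Remainder: −3x² − 9x − 9.
Step 3: lead(−3x² − 9x − 9) ÷ lead(D) = −3x² ÷ 3x = −x. Subtract (−x)·D = −3x² − 3x. Remainder: −6x − 9.
Step 4: lead(−6x − 9) ÷ lead(D) = −6x ÷ 3x = −2. Subtract (−2)·D = −6x − 6. Remainder: −3.

R = [-3]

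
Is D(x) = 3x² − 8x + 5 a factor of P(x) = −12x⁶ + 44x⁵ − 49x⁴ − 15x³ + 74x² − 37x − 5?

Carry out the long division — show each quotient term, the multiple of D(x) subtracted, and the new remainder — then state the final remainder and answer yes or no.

R(x) = 0, so D(x) is a factor of P(x). yes

Step 1: lead(−12x⁶ + 44x⁵ − 49x⁴ − 15x³ + 74x² − 37x − 5) ÷ lead(D) = −12x⁶ ÷ 3x² = −4x⁴. Subtract (−4x⁴)·D = −12x⁶ + 32x⁵ − 20x⁴. Remainder: 12x⁵ − 29x⁴ − 15x³ + 74x² − 37x − 5.
Step 2: lead(12x⁵ − 29x⁴ − 15x³ + 74x² − 37x − 5) ÷ lead(D) = 12x⁵ ÷ 3x² = 4x³. Subtract (4x³)·D = 12x⁵ − 32x⁴ + 20x³. Remainder: 3x⁴ − 35x³ + 74x² − 37x − 5.
Step 3: lead(3x⁴ − 35x³ + 74x² − 37x − 5) ÷ lead(D) = 3x⁴ ÷ 3x² = x². Subtract (x²)·D = 3x⁴ − 8x³ + 5x². Remainder: −27x³ + 69x² − 37x − 5.
Step 4: lead(−27x³ + 69x² − 37x − 5) ÷ lead(D) = −27x³ ÷ 3x² = −9x. Subtract (−9x)·D = −27x³ + 72x² − 45x. Remainder: −3x² + 8x − 5.
Step 5: lead(−3x² + 8x − 5) ÷ lead(D) = −3x² ÷ 3x² = −1. Subtract (−1)·D = −3x² + 8x − 5. Remainder: 0.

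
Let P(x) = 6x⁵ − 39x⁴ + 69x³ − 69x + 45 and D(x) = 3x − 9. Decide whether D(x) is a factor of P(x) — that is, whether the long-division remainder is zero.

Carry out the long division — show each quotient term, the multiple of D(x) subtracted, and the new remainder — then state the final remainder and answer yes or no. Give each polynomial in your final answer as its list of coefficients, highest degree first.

R = [0], so D(x) is a factor of P(x). yes

Step 1: lead(6x⁵ − 39x⁴ + 69x³ − 69x + 45) ÷ lead(D) = 6x⁵ ÷ 3x = 2x⁴. Subtract (2x⁴)·D = 6x⁵ − 18x⁴. Remainder: −21x⁴ + 69x³ − 69x + 45.
Step 2: lead(−21x⁴ + 69x³ − 69x + 45) ÷ lead(D) = −21x⁴ ÷ 3x = −7x³. Subtract (−7x³)·D = −21x⁴ + 63x³. Remainder: 6x³ − 69x + 45.
Step 3: lead(6x³ − 69x + 45) ÷ lead(D) = 6x³ ÷ 3x = 2x². Subtract (2x²)·D = 6x³ − 18x². Remainder: 18x² − 69x + 45.
Step 4: lead(18x² − 69x + 45) ÷ lead(D) = 18x² ÷ 3x = 6x. Subtract (6x)·D = 18x² − 54x. Remainder: −15x + 45.
Step 5: lead(−15x + 45) ÷ lead(D) = −15x ÷ 3x = −5. Subtract (−5)·D = −15x + 45. Remainder: 0.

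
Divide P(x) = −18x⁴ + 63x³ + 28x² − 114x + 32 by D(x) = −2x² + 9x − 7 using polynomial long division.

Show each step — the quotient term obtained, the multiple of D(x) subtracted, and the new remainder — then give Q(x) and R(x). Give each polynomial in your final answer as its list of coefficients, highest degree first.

Step 1: lead(−18x⁴ + 63x³ + 28x² − 114x + 32) ÷ lead(D) = −18x⁴ ÷ −2x² = 9x². Subtract (9x²)·D = −18x⁴ + 81x³ − 63x². Remainder: −18x³ + 91x² − 114x + 32.
Step 2: lead(−18x³ + 91x² − 114x + 32) ÷ lead(D) = −18x³ ÷ −2x² = 9x. Subtract (9x)·D = −18x³ + 81x² − 63x. Remainder: 10x² − 51x + 32.
Step 3: lead(10x² − 51x + 32) ÷ lead(D) = 10x² ÷ −2x² = −5. Subtract (−5)·D = 10x² − 45x + 35. Remainder: −6x − 3.

Q = [9, 9, -5]; R = [-6, -3]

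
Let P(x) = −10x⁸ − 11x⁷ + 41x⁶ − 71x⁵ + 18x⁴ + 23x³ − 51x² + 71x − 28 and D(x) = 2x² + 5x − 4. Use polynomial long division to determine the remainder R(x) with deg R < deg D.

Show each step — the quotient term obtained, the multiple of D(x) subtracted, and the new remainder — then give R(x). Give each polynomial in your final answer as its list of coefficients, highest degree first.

R = [0]

Step 1: lead(−10x⁸ − 11x⁷ + 41x⁶ − 71x⁵ + 18x⁴ + 23x³ − 51x² + 71x − 28) ÷ lead(D) = −10x⁸ ÷ 2x² = −5x⁶. Subtract (−5x⁶)·D = −10x⁸ − 25x⁷ + 20x⁶. Remainder: 14x⁷ + 21x⁶ − 71x⁵ + 18x⁴ + 23x³ − 51x² + 71x − 28.
Step 2: lead(14x⁷ + 21x⁶ − 71x⁵ + 18x⁴ + 23x³ − 51x² + 71x − 28) ÷ lead(D) = 14x⁷ ÷ 2x² = 7x⁵. Subtract (7x⁵)·D = 14x⁷ + 35x⁶ − 28x⁵. Remainder: −14x⁶ − 43x⁵ + 18x⁴ + 23x³ − 51x² + 71x − 28.
Step 3: lead(−14x⁶ − 43x⁵ + 18x⁴ + 23x³ − 51x² + 71x − 28) ÷ lead(D) = −14x⁶ ÷ 2x² = −7x⁴. Subtract (−7x⁴)·D = −14x⁶ − 35x⁵ + 28x⁴. Remainder: −8x⁵ − 10x⁴ + 23x³ − 51x² + 71x − 28.
Step 4: lead(−8x⁵ − 10x⁴ + 23x³ − 51x² + 71x − 28) ÷ lead(D) = −8x⁵ ÷ 2x² = −4x³. Subtract (−4x³)·D = −8x⁵ − 20x⁴ + 16x³. Remainder: 10x⁴ + 7x³ − 51x² + 71x − 28.
Step 5: lead(10x⁴ + 7x³ − 51x² + 71x − 28) ÷ lead(D) = 10x⁴ ÷ 2x² = 5x². Subtract (5x²)·D = 10x⁴ + 25x³ − 20x². Remainder: −18x³ − 31x² + 71x − 28.
Step 6: lead(−18x³ − 31x² + 71x − 28) ÷ lead(D) = −18x³ ÷ 2x² = −9x. Subtract (−9x)·D = −18x³ − 45x² + 36x. Remainder: 14x² + 35x − 28.
Step 7: lead(14x² + 35x − 28) ÷ lead(D) = 14x² ÷ 2x² = 7. Subtract (7)·D = 14x² + 35x − 28. Remainder: 0.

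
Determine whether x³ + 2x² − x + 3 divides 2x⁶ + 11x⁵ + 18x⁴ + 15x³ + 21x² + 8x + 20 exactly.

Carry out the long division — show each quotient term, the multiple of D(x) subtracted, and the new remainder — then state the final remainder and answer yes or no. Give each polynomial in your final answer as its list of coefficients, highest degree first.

R = [-2, -6, 8], so D(x) is not a factor of P(x). no

Step 1: lead(2x⁶ + 11x⁵ + 18x⁴ + 15x³ + 21x² + 8x + 20) ÷ lead(D) = 2x⁶ ÷ x³ = 2x³. Subtract (2x³)·D = 2x⁶ + 4x⁵ − 2x⁴ + 6x³. Remainder: 7x⁵ + 20x⁴ + 9x³ + 21x² + 8x + 20.
Step 2: lead(7x⁵ + 20x⁴ + 9x³ + 21x² + 8x + 20) ÷ lead(D) = 7x⁵ ÷ x³ = 7x². Subtract (7x²)·D = 7x⁵ + 14x⁴ − 7x³ + 21x². Remainder: 6x⁴ + 16x³ + 8x + 20.
Step 3: lead(6x⁴ + 16x³ + 8x + 20) ÷ lead(D) = 6x⁴ ÷ x³ = 6x. Subtract (6x)·D = 6x⁴ + 12x³ − 6x² + 18x. Remainder: 4x³ + 6x² − 10x + 20.
Step 4: lead(4x³ + 6x² − 10x + 20) ÷ lead(D) = 4x³ ÷ x³ = 4. Subtract (4)·D = 4x³ + 8x² − 4x + 12. Remainder: −2x² − 6x + 8.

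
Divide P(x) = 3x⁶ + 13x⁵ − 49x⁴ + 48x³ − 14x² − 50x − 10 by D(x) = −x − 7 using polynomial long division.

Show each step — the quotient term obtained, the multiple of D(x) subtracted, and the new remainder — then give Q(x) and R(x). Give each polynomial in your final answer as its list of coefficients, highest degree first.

Step 1: lead(3x⁶ + 13x⁵ − 49x⁴ + 48x³ − 14x² − 50x − 10) ÷ lead(D) = 3x⁶ ÷ −x = −3x⁵. Subtract (−3x⁵)·D = 3x⁶ + 21x⁵. Remainder: −8x⁵ − 49x⁴ + 48x³ − 14x² − 50x − 10.
Step 2: lead(−8x⁵ − 49x⁴ + 48x³ − 14x² − 50x − 10) ÷ lead(D) = −8x⁵ ÷ −x = 8x⁴. Subtract (8x⁴)·D = −8x⁵ − 56x⁴. Remainder: 7x⁴ + 48x³ − 14x² − 50x − 10.
Step 3: lead(7x⁴ + 48x³ − 14x² − 50x − 10) ÷ lead(D) = 7x⁴ ÷ −x = −7x³. Subtract (−7x³)·D = 7x⁴ + 49x³. Remainder: −x³ − 14x² − 50x − 10.
Step 4: lead(−x³ − 14x² − 50x − 10) ÷ lead(D) = −x³ ÷ −x = x². Subtract (x²)·D = −x³ − 7x². Remainder: −7x² − 50x − 10.
Step 5: lead(−7x² − 50x − 10) ÷ lead(D) = −7x² ÷ −x = 7x. Subtract (7x)·D = −7x² − 49x. Remainder: −x − 10.
Step 6: lead(−x − 10) ÷ lead(D) = −x ÷ −x = 1. Subtract (1)·D = −x − 7. Remainder: −3.

Q = [-3, 8, -7, 1, 7, 1]; R = [-3]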